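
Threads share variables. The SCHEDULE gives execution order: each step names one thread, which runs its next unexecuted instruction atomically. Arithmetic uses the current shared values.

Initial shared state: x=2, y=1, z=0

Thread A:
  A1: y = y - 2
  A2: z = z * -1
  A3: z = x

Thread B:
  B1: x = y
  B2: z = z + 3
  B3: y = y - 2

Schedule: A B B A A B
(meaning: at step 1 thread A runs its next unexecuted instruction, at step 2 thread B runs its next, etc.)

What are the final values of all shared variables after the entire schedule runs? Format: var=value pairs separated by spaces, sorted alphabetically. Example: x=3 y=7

Step 1: thread A executes A1 (y = y - 2). Shared: x=2 y=-1 z=0. PCs: A@1 B@0
Step 2: thread B executes B1 (x = y). Shared: x=-1 y=-1 z=0. PCs: A@1 B@1
Step 3: thread B executes B2 (z = z + 3). Shared: x=-1 y=-1 z=3. PCs: A@1 B@2
Step 4: thread A executes A2 (z = z * -1). Shared: x=-1 y=-1 z=-3. PCs: A@2 B@2
Step 5: thread A executes A3 (z = x). Shared: x=-1 y=-1 z=-1. PCs: A@3 B@2
Step 6: thread B executes B3 (y = y - 2). Shared: x=-1 y=-3 z=-1. PCs: A@3 B@3

Answer: x=-1 y=-3 z=-1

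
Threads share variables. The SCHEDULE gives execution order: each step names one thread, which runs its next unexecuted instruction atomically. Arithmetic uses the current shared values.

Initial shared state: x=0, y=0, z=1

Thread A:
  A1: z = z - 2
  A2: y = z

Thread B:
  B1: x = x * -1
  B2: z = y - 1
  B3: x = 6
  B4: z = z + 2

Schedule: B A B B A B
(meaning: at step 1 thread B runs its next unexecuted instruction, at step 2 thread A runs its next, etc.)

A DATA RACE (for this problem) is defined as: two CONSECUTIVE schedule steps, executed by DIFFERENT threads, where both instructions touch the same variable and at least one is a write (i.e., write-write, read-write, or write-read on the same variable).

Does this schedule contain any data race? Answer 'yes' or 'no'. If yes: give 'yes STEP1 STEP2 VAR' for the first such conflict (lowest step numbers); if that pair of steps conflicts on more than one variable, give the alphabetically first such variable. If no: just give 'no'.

Answer: yes 2 3 z

Derivation:
Steps 1,2: B(r=x,w=x) vs A(r=z,w=z). No conflict.
Steps 2,3: A(z = z - 2) vs B(z = y - 1). RACE on z (W-W).
Steps 3,4: same thread (B). No race.
Steps 4,5: B(r=-,w=x) vs A(r=z,w=y). No conflict.
Steps 5,6: A(y = z) vs B(z = z + 2). RACE on z (R-W).
First conflict at steps 2,3.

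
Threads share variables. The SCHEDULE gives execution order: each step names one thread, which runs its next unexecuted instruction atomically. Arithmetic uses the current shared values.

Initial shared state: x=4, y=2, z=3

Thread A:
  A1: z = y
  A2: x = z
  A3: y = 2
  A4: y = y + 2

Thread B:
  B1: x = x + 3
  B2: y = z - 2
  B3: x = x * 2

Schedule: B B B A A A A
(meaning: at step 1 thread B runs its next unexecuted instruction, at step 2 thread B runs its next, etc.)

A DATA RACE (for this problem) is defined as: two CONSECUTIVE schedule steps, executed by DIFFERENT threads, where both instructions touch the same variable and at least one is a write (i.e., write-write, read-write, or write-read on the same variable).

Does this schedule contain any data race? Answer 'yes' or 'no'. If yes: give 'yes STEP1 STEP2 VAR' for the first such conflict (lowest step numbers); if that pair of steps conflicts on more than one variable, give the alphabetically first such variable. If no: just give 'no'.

Answer: no

Derivation:
Steps 1,2: same thread (B). No race.
Steps 2,3: same thread (B). No race.
Steps 3,4: B(r=x,w=x) vs A(r=y,w=z). No conflict.
Steps 4,5: same thread (A). No race.
Steps 5,6: same thread (A). No race.
Steps 6,7: same thread (A). No race.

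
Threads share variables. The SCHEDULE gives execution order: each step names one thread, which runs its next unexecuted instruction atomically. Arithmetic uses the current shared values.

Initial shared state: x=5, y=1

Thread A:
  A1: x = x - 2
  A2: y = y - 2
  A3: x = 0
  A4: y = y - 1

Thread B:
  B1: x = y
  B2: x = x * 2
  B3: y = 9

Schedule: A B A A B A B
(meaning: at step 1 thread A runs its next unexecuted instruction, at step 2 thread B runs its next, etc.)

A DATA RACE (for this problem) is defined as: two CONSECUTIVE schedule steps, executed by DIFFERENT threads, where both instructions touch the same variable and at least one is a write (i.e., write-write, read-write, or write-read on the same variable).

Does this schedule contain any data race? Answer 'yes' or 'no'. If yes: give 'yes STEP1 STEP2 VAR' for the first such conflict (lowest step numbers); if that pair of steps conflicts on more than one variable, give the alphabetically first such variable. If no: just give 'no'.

Steps 1,2: A(x = x - 2) vs B(x = y). RACE on x (W-W).
Steps 2,3: B(x = y) vs A(y = y - 2). RACE on y (R-W).
Steps 3,4: same thread (A). No race.
Steps 4,5: A(x = 0) vs B(x = x * 2). RACE on x (W-W).
Steps 5,6: B(r=x,w=x) vs A(r=y,w=y). No conflict.
Steps 6,7: A(y = y - 1) vs B(y = 9). RACE on y (W-W).
First conflict at steps 1,2.

Answer: yes 1 2 x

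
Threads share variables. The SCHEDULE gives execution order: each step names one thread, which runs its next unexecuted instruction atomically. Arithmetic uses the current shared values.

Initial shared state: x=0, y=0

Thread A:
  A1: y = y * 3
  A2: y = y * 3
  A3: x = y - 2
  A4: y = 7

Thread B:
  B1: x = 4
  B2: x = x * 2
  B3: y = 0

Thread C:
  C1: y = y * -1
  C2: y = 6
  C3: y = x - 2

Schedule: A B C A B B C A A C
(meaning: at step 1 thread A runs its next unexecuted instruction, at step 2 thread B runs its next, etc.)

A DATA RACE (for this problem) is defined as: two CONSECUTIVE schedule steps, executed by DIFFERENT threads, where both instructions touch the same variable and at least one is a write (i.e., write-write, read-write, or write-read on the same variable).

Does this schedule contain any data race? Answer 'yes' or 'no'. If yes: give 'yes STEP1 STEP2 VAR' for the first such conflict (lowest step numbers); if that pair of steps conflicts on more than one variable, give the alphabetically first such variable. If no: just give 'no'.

Answer: yes 3 4 y

Derivation:
Steps 1,2: A(r=y,w=y) vs B(r=-,w=x). No conflict.
Steps 2,3: B(r=-,w=x) vs C(r=y,w=y). No conflict.
Steps 3,4: C(y = y * -1) vs A(y = y * 3). RACE on y (W-W).
Steps 4,5: A(r=y,w=y) vs B(r=x,w=x). No conflict.
Steps 5,6: same thread (B). No race.
Steps 6,7: B(y = 0) vs C(y = 6). RACE on y (W-W).
Steps 7,8: C(y = 6) vs A(x = y - 2). RACE on y (W-R).
Steps 8,9: same thread (A). No race.
Steps 9,10: A(y = 7) vs C(y = x - 2). RACE on y (W-W).
First conflict at steps 3,4.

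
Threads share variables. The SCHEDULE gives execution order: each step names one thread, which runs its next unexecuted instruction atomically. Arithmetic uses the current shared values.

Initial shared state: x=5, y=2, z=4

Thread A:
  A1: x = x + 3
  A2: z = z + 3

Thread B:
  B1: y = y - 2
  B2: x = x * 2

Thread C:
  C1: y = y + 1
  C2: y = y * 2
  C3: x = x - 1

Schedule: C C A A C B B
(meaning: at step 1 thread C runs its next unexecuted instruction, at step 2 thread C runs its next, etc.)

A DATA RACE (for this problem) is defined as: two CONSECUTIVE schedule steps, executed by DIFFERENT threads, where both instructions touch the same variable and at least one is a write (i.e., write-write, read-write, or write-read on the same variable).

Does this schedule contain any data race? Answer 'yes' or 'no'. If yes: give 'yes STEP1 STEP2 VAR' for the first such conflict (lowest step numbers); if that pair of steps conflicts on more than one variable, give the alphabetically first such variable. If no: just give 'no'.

Answer: no

Derivation:
Steps 1,2: same thread (C). No race.
Steps 2,3: C(r=y,w=y) vs A(r=x,w=x). No conflict.
Steps 3,4: same thread (A). No race.
Steps 4,5: A(r=z,w=z) vs C(r=x,w=x). No conflict.
Steps 5,6: C(r=x,w=x) vs B(r=y,w=y). No conflict.
Steps 6,7: same thread (B). No race.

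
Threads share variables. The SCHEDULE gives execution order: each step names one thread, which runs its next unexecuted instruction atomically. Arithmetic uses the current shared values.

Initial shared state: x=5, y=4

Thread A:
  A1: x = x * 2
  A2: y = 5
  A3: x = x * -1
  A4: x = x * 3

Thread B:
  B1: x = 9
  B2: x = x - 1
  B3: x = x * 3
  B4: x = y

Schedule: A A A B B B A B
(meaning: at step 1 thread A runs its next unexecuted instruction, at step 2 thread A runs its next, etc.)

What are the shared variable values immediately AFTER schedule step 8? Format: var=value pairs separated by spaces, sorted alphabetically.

Answer: x=5 y=5

Derivation:
Step 1: thread A executes A1 (x = x * 2). Shared: x=10 y=4. PCs: A@1 B@0
Step 2: thread A executes A2 (y = 5). Shared: x=10 y=5. PCs: A@2 B@0
Step 3: thread A executes A3 (x = x * -1). Shared: x=-10 y=5. PCs: A@3 B@0
Step 4: thread B executes B1 (x = 9). Shared: x=9 y=5. PCs: A@3 B@1
Step 5: thread B executes B2 (x = x - 1). Shared: x=8 y=5. PCs: A@3 B@2
Step 6: thread B executes B3 (x = x * 3). Shared: x=24 y=5. PCs: A@3 B@3
Step 7: thread A executes A4 (x = x * 3). Shared: x=72 y=5. PCs: A@4 B@3
Step 8: thread B executes B4 (x = y). Shared: x=5 y=5. PCs: A@4 B@4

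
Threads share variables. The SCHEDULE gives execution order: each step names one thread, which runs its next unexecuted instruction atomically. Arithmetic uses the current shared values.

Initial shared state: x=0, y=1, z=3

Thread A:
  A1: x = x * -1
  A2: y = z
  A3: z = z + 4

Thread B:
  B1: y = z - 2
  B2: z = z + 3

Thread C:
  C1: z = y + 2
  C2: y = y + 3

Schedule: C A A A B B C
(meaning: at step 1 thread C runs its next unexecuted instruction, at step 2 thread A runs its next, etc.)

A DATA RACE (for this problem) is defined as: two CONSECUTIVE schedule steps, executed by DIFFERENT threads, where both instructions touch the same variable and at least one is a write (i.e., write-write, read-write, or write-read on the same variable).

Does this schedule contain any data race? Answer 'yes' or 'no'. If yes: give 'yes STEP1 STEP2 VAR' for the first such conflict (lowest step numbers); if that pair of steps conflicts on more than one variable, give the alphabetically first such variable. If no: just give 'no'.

Answer: yes 4 5 z

Derivation:
Steps 1,2: C(r=y,w=z) vs A(r=x,w=x). No conflict.
Steps 2,3: same thread (A). No race.
Steps 3,4: same thread (A). No race.
Steps 4,5: A(z = z + 4) vs B(y = z - 2). RACE on z (W-R).
Steps 5,6: same thread (B). No race.
Steps 6,7: B(r=z,w=z) vs C(r=y,w=y). No conflict.
First conflict at steps 4,5.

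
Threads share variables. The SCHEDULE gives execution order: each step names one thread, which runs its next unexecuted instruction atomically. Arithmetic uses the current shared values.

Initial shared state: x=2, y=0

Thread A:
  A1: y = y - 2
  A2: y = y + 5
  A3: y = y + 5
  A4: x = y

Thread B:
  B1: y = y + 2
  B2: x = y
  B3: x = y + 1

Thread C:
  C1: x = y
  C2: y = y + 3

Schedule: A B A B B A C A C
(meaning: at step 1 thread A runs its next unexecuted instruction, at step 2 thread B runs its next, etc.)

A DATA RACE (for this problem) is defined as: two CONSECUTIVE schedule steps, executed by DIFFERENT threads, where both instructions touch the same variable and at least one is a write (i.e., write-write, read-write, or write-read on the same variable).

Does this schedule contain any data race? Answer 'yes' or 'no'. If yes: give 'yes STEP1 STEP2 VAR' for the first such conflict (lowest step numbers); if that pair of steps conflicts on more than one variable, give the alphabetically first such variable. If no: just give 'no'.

Answer: yes 1 2 y

Derivation:
Steps 1,2: A(y = y - 2) vs B(y = y + 2). RACE on y (W-W).
Steps 2,3: B(y = y + 2) vs A(y = y + 5). RACE on y (W-W).
Steps 3,4: A(y = y + 5) vs B(x = y). RACE on y (W-R).
Steps 4,5: same thread (B). No race.
Steps 5,6: B(x = y + 1) vs A(y = y + 5). RACE on y (R-W).
Steps 6,7: A(y = y + 5) vs C(x = y). RACE on y (W-R).
Steps 7,8: C(x = y) vs A(x = y). RACE on x (W-W).
Steps 8,9: A(x = y) vs C(y = y + 3). RACE on y (R-W).
First conflict at steps 1,2.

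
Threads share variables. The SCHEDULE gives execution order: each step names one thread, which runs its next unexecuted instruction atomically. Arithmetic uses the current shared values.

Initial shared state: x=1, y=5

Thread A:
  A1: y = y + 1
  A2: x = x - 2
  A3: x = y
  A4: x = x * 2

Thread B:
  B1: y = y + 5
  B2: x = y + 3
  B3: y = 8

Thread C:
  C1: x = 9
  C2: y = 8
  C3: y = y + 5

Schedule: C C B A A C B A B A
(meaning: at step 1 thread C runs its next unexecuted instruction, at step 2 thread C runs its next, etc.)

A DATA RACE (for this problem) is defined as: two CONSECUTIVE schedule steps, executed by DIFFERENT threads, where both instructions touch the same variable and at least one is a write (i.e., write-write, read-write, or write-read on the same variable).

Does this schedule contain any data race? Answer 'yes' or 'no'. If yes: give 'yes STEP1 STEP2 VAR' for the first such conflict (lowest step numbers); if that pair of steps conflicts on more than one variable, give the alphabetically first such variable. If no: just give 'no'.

Answer: yes 2 3 y

Derivation:
Steps 1,2: same thread (C). No race.
Steps 2,3: C(y = 8) vs B(y = y + 5). RACE on y (W-W).
Steps 3,4: B(y = y + 5) vs A(y = y + 1). RACE on y (W-W).
Steps 4,5: same thread (A). No race.
Steps 5,6: A(r=x,w=x) vs C(r=y,w=y). No conflict.
Steps 6,7: C(y = y + 5) vs B(x = y + 3). RACE on y (W-R).
Steps 7,8: B(x = y + 3) vs A(x = y). RACE on x (W-W).
Steps 8,9: A(x = y) vs B(y = 8). RACE on y (R-W).
Steps 9,10: B(r=-,w=y) vs A(r=x,w=x). No conflict.
First conflict at steps 2,3.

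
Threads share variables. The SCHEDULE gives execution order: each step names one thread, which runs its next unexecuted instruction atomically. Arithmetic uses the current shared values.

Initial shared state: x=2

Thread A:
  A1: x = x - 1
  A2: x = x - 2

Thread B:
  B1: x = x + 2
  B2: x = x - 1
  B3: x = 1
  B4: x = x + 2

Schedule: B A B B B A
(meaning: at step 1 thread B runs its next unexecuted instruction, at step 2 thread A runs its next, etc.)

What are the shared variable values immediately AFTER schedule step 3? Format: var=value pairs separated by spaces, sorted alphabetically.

Answer: x=2

Derivation:
Step 1: thread B executes B1 (x = x + 2). Shared: x=4. PCs: A@0 B@1
Step 2: thread A executes A1 (x = x - 1). Shared: x=3. PCs: A@1 B@1
Step 3: thread B executes B2 (x = x - 1). Shared: x=2. PCs: A@1 B@2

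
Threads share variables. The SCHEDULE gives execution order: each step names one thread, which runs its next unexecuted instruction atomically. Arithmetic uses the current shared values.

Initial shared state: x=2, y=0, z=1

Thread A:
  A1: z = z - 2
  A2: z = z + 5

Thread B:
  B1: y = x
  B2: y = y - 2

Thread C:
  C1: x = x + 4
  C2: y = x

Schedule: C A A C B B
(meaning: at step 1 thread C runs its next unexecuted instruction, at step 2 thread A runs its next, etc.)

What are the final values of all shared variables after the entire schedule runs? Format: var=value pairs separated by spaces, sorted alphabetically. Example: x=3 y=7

Answer: x=6 y=4 z=4

Derivation:
Step 1: thread C executes C1 (x = x + 4). Shared: x=6 y=0 z=1. PCs: A@0 B@0 C@1
Step 2: thread A executes A1 (z = z - 2). Shared: x=6 y=0 z=-1. PCs: A@1 B@0 C@1
Step 3: thread A executes A2 (z = z + 5). Shared: x=6 y=0 z=4. PCs: A@2 B@0 C@1
Step 4: thread C executes C2 (y = x). Shared: x=6 y=6 z=4. PCs: A@2 B@0 C@2
Step 5: thread B executes B1 (y = x). Shared: x=6 y=6 z=4. PCs: A@2 B@1 C@2
Step 6: thread B executes B2 (y = y - 2). Shared: x=6 y=4 z=4. PCs: A@2 B@2 C@2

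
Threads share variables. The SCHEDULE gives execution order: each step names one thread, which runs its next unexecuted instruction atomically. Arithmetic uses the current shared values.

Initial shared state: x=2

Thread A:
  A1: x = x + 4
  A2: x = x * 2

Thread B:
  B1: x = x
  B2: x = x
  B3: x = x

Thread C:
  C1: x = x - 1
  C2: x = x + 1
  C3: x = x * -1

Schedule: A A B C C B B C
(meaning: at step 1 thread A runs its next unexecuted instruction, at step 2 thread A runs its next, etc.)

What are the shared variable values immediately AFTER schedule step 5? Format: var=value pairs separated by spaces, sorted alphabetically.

Answer: x=12

Derivation:
Step 1: thread A executes A1 (x = x + 4). Shared: x=6. PCs: A@1 B@0 C@0
Step 2: thread A executes A2 (x = x * 2). Shared: x=12. PCs: A@2 B@0 C@0
Step 3: thread B executes B1 (x = x). Shared: x=12. PCs: A@2 B@1 C@0
Step 4: thread C executes C1 (x = x - 1). Shared: x=11. PCs: A@2 B@1 C@1
Step 5: thread C executes C2 (x = x + 1). Shared: x=12. PCs: A@2 B@1 C@2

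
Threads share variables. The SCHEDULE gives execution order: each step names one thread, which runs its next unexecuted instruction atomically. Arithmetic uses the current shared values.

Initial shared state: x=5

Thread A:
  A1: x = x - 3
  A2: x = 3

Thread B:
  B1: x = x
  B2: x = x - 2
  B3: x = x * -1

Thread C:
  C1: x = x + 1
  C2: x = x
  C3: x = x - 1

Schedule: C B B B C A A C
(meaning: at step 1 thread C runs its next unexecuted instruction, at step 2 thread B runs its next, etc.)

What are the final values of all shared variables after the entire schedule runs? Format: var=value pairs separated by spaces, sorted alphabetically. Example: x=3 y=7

Answer: x=2

Derivation:
Step 1: thread C executes C1 (x = x + 1). Shared: x=6. PCs: A@0 B@0 C@1
Step 2: thread B executes B1 (x = x). Shared: x=6. PCs: A@0 B@1 C@1
Step 3: thread B executes B2 (x = x - 2). Shared: x=4. PCs: A@0 B@2 C@1
Step 4: thread B executes B3 (x = x * -1). Shared: x=-4. PCs: A@0 B@3 C@1
Step 5: thread C executes C2 (x = x). Shared: x=-4. PCs: A@0 B@3 C@2
Step 6: thread A executes A1 (x = x - 3). Shared: x=-7. PCs: A@1 B@3 C@2
Step 7: thread A executes A2 (x = 3). Shared: x=3. PCs: A@2 B@3 C@2
Step 8: thread C executes C3 (x = x - 1). Shared: x=2. PCs: A@2 B@3 C@3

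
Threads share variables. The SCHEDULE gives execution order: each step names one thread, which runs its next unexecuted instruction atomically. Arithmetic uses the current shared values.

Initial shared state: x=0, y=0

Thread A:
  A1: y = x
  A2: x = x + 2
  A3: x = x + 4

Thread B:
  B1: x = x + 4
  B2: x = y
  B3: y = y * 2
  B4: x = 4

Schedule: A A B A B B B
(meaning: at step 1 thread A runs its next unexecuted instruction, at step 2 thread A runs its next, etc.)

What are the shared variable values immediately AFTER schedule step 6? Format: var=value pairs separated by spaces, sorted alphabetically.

Answer: x=0 y=0

Derivation:
Step 1: thread A executes A1 (y = x). Shared: x=0 y=0. PCs: A@1 B@0
Step 2: thread A executes A2 (x = x + 2). Shared: x=2 y=0. PCs: A@2 B@0
Step 3: thread B executes B1 (x = x + 4). Shared: x=6 y=0. PCs: A@2 B@1
Step 4: thread A executes A3 (x = x + 4). Shared: x=10 y=0. PCs: A@3 B@1
Step 5: thread B executes B2 (x = y). Shared: x=0 y=0. PCs: A@3 B@2
Step 6: thread B executes B3 (y = y * 2). Shared: x=0 y=0. PCs: A@3 B@3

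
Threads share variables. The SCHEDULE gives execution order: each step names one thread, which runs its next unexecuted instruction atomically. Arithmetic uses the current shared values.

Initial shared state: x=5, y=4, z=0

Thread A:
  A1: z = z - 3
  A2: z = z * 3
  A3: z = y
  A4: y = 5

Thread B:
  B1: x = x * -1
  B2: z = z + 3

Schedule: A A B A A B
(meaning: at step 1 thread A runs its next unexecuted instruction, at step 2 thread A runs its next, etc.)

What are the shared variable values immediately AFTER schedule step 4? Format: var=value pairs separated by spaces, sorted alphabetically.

Step 1: thread A executes A1 (z = z - 3). Shared: x=5 y=4 z=-3. PCs: A@1 B@0
Step 2: thread A executes A2 (z = z * 3). Shared: x=5 y=4 z=-9. PCs: A@2 B@0
Step 3: thread B executes B1 (x = x * -1). Shared: x=-5 y=4 z=-9. PCs: A@2 B@1
Step 4: thread A executes A3 (z = y). Shared: x=-5 y=4 z=4. PCs: A@3 B@1

Answer: x=-5 y=4 z=4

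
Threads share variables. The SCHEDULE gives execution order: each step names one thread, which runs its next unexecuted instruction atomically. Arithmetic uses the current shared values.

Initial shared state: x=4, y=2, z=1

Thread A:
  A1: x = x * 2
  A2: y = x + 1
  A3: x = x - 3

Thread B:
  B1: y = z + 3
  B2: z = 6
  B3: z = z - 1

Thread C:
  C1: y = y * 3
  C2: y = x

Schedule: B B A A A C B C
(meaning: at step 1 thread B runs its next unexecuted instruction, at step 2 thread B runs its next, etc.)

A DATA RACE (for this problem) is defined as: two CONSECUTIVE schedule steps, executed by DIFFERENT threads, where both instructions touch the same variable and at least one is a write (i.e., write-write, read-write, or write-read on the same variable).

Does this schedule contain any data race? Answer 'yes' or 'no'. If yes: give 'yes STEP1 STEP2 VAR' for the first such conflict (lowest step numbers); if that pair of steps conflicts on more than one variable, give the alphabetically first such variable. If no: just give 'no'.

Steps 1,2: same thread (B). No race.
Steps 2,3: B(r=-,w=z) vs A(r=x,w=x). No conflict.
Steps 3,4: same thread (A). No race.
Steps 4,5: same thread (A). No race.
Steps 5,6: A(r=x,w=x) vs C(r=y,w=y). No conflict.
Steps 6,7: C(r=y,w=y) vs B(r=z,w=z). No conflict.
Steps 7,8: B(r=z,w=z) vs C(r=x,w=y). No conflict.

Answer: no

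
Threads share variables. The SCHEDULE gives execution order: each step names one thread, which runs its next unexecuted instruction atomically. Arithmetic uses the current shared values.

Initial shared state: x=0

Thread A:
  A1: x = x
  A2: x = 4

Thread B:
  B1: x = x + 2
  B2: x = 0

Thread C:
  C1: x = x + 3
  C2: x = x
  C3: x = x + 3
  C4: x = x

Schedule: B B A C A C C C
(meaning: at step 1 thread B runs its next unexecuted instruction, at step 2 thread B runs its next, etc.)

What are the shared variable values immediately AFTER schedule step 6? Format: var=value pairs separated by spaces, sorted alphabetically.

Step 1: thread B executes B1 (x = x + 2). Shared: x=2. PCs: A@0 B@1 C@0
Step 2: thread B executes B2 (x = 0). Shared: x=0. PCs: A@0 B@2 C@0
Step 3: thread A executes A1 (x = x). Shared: x=0. PCs: A@1 B@2 C@0
Step 4: thread C executes C1 (x = x + 3). Shared: x=3. PCs: A@1 B@2 C@1
Step 5: thread A executes A2 (x = 4). Shared: x=4. PCs: A@2 B@2 C@1
Step 6: thread C executes C2 (x = x). Shared: x=4. PCs: A@2 B@2 C@2

Answer: x=4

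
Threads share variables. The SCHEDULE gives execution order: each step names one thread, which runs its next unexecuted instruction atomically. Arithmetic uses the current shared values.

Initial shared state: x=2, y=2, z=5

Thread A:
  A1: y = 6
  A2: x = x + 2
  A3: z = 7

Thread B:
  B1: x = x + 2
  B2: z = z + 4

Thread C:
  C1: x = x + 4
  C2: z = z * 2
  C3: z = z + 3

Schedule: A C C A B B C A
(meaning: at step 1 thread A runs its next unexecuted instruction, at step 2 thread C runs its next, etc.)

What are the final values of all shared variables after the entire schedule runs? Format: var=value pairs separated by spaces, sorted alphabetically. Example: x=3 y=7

Step 1: thread A executes A1 (y = 6). Shared: x=2 y=6 z=5. PCs: A@1 B@0 C@0
Step 2: thread C executes C1 (x = x + 4). Shared: x=6 y=6 z=5. PCs: A@1 B@0 C@1
Step 3: thread C executes C2 (z = z * 2). Shared: x=6 y=6 z=10. PCs: A@1 B@0 C@2
Step 4: thread A executes A2 (x = x + 2). Shared: x=8 y=6 z=10. PCs: A@2 B@0 C@2
Step 5: thread B executes B1 (x = x + 2). Shared: x=10 y=6 z=10. PCs: A@2 B@1 C@2
Step 6: thread B executes B2 (z = z + 4). Shared: x=10 y=6 z=14. PCs: A@2 B@2 C@2
Step 7: thread C executes C3 (z = z + 3). Shared: x=10 y=6 z=17. PCs: A@2 B@2 C@3
Step 8: thread A executes A3 (z = 7). Shared: x=10 y=6 z=7. PCs: A@3 B@2 C@3

Answer: x=10 y=6 z=7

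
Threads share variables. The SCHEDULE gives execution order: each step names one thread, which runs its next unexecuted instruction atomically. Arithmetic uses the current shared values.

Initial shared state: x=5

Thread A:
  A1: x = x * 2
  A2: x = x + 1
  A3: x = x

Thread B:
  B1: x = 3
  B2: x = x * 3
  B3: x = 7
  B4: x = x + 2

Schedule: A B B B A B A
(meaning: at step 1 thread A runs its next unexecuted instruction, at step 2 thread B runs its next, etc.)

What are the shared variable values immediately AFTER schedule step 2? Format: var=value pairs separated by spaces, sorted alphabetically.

Answer: x=3

Derivation:
Step 1: thread A executes A1 (x = x * 2). Shared: x=10. PCs: A@1 B@0
Step 2: thread B executes B1 (x = 3). Shared: x=3. PCs: A@1 B@1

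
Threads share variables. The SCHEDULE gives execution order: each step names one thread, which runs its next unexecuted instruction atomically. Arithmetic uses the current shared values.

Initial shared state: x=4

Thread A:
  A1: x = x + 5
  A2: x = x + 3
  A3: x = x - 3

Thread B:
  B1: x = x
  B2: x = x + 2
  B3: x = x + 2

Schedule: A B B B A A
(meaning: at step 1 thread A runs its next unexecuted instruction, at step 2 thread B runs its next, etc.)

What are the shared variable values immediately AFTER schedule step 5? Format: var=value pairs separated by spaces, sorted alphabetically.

Step 1: thread A executes A1 (x = x + 5). Shared: x=9. PCs: A@1 B@0
Step 2: thread B executes B1 (x = x). Shared: x=9. PCs: A@1 B@1
Step 3: thread B executes B2 (x = x + 2). Shared: x=11. PCs: A@1 B@2
Step 4: thread B executes B3 (x = x + 2). Shared: x=13. PCs: A@1 B@3
Step 5: thread A executes A2 (x = x + 3). Shared: x=16. PCs: A@2 B@3

Answer: x=16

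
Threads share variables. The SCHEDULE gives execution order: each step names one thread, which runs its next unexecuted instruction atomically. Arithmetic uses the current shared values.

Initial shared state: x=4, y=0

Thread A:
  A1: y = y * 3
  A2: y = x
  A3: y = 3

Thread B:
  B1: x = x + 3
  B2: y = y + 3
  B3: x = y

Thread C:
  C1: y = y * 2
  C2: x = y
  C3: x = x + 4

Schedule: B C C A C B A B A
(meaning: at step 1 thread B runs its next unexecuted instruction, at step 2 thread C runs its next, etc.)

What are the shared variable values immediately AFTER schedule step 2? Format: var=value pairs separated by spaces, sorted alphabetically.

Answer: x=7 y=0

Derivation:
Step 1: thread B executes B1 (x = x + 3). Shared: x=7 y=0. PCs: A@0 B@1 C@0
Step 2: thread C executes C1 (y = y * 2). Shared: x=7 y=0. PCs: A@0 B@1 C@1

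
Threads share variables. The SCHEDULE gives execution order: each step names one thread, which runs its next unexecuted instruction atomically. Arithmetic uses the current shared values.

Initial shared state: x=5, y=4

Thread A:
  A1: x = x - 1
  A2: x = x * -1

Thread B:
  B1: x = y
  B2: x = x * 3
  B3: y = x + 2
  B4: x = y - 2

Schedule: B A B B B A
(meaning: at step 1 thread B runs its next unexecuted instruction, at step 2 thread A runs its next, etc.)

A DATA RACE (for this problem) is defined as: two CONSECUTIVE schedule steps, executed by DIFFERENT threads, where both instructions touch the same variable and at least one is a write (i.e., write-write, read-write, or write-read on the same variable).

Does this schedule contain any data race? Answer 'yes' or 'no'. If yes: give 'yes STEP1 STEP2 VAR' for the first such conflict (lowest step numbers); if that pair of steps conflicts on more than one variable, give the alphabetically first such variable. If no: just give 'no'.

Steps 1,2: B(x = y) vs A(x = x - 1). RACE on x (W-W).
Steps 2,3: A(x = x - 1) vs B(x = x * 3). RACE on x (W-W).
Steps 3,4: same thread (B). No race.
Steps 4,5: same thread (B). No race.
Steps 5,6: B(x = y - 2) vs A(x = x * -1). RACE on x (W-W).
First conflict at steps 1,2.

Answer: yes 1 2 x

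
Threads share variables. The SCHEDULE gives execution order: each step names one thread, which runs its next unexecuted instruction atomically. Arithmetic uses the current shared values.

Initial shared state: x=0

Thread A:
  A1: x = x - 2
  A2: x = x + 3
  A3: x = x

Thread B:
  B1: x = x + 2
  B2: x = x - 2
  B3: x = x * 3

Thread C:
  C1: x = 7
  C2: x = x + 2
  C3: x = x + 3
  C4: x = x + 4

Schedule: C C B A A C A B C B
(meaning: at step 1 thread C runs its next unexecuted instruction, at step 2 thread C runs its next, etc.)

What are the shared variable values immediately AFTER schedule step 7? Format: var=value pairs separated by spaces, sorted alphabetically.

Step 1: thread C executes C1 (x = 7). Shared: x=7. PCs: A@0 B@0 C@1
Step 2: thread C executes C2 (x = x + 2). Shared: x=9. PCs: A@0 B@0 C@2
Step 3: thread B executes B1 (x = x + 2). Shared: x=11. PCs: A@0 B@1 C@2
Step 4: thread A executes A1 (x = x - 2). Shared: x=9. PCs: A@1 B@1 C@2
Step 5: thread A executes A2 (x = x + 3). Shared: x=12. PCs: A@2 B@1 C@2
Step 6: thread C executes C3 (x = x + 3). Shared: x=15. PCs: A@2 B@1 C@3
Step 7: thread A executes A3 (x = x). Shared: x=15. PCs: A@3 B@1 C@3

Answer: x=15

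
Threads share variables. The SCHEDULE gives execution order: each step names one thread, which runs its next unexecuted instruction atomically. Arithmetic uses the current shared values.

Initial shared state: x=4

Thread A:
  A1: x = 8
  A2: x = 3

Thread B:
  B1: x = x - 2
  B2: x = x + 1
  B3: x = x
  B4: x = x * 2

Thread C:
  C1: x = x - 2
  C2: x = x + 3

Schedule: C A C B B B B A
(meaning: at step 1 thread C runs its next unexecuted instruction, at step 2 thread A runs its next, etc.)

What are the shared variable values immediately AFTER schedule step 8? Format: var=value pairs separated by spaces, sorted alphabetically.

Step 1: thread C executes C1 (x = x - 2). Shared: x=2. PCs: A@0 B@0 C@1
Step 2: thread A executes A1 (x = 8). Shared: x=8. PCs: A@1 B@0 C@1
Step 3: thread C executes C2 (x = x + 3). Shared: x=11. PCs: A@1 B@0 C@2
Step 4: thread B executes B1 (x = x - 2). Shared: x=9. PCs: A@1 B@1 C@2
Step 5: thread B executes B2 (x = x + 1). Shared: x=10. PCs: A@1 B@2 C@2
Step 6: thread B executes B3 (x = x). Shared: x=10. PCs: A@1 B@3 C@2
Step 7: thread B executes B4 (x = x * 2). Shared: x=20. PCs: A@1 B@4 C@2
Step 8: thread A executes A2 (x = 3). Shared: x=3. PCs: A@2 B@4 C@2

Answer: x=3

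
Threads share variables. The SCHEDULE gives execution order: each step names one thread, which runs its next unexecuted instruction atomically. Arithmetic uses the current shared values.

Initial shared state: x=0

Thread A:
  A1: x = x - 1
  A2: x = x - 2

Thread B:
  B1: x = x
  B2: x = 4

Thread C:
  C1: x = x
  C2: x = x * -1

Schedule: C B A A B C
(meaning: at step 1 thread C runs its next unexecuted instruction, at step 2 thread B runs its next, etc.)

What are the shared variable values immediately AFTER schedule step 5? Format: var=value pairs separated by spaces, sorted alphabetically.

Answer: x=4

Derivation:
Step 1: thread C executes C1 (x = x). Shared: x=0. PCs: A@0 B@0 C@1
Step 2: thread B executes B1 (x = x). Shared: x=0. PCs: A@0 B@1 C@1
Step 3: thread A executes A1 (x = x - 1). Shared: x=-1. PCs: A@1 B@1 C@1
Step 4: thread A executes A2 (x = x - 2). Shared: x=-3. PCs: A@2 B@1 C@1
Step 5: thread B executes B2 (x = 4). Shared: x=4. PCs: A@2 B@2 C@1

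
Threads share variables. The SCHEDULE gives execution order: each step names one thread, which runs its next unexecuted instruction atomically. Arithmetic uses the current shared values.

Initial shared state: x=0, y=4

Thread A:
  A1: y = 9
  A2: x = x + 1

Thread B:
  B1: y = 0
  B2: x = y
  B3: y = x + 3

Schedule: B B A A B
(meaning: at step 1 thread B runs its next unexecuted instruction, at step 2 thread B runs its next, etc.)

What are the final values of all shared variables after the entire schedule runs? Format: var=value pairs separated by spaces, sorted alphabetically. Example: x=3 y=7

Step 1: thread B executes B1 (y = 0). Shared: x=0 y=0. PCs: A@0 B@1
Step 2: thread B executes B2 (x = y). Shared: x=0 y=0. PCs: A@0 B@2
Step 3: thread A executes A1 (y = 9). Shared: x=0 y=9. PCs: A@1 B@2
Step 4: thread A executes A2 (x = x + 1). Shared: x=1 y=9. PCs: A@2 B@2
Step 5: thread B executes B3 (y = x + 3). Shared: x=1 y=4. PCs: A@2 B@3

Answer: x=1 y=4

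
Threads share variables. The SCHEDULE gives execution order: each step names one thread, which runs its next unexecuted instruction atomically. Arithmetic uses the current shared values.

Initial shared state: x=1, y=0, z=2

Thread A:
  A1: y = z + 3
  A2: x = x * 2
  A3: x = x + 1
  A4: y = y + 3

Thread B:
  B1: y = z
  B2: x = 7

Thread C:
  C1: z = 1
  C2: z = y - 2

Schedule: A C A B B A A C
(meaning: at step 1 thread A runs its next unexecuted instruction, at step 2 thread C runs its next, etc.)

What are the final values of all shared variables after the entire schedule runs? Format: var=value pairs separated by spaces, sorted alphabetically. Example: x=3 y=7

Answer: x=8 y=4 z=2

Derivation:
Step 1: thread A executes A1 (y = z + 3). Shared: x=1 y=5 z=2. PCs: A@1 B@0 C@0
Step 2: thread C executes C1 (z = 1). Shared: x=1 y=5 z=1. PCs: A@1 B@0 C@1
Step 3: thread A executes A2 (x = x * 2). Shared: x=2 y=5 z=1. PCs: A@2 B@0 C@1
Step 4: thread B executes B1 (y = z). Shared: x=2 y=1 z=1. PCs: A@2 B@1 C@1
Step 5: thread B executes B2 (x = 7). Shared: x=7 y=1 z=1. PCs: A@2 B@2 C@1
Step 6: thread A executes A3 (x = x + 1). Shared: x=8 y=1 z=1. PCs: A@3 B@2 C@1
Step 7: thread A executes A4 (y = y + 3). Shared: x=8 y=4 z=1. PCs: A@4 B@2 C@1
Step 8: thread C executes C2 (z = y - 2). Shared: x=8 y=4 z=2. PCs: A@4 B@2 C@2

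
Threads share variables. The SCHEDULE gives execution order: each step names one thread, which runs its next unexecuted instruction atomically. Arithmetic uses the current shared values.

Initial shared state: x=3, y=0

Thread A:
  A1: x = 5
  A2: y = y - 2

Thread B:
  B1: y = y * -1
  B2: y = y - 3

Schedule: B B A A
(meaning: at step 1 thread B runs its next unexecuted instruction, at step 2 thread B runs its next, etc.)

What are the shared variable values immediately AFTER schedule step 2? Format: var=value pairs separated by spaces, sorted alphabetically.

Step 1: thread B executes B1 (y = y * -1). Shared: x=3 y=0. PCs: A@0 B@1
Step 2: thread B executes B2 (y = y - 3). Shared: x=3 y=-3. PCs: A@0 B@2

Answer: x=3 y=-3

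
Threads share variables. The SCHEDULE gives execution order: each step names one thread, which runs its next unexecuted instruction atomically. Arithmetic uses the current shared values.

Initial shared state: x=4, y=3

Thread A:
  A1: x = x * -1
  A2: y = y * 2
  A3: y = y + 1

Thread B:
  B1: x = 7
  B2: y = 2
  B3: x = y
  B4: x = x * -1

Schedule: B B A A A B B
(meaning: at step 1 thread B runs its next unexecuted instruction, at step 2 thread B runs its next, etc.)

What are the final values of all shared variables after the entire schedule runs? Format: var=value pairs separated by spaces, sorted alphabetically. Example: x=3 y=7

Step 1: thread B executes B1 (x = 7). Shared: x=7 y=3. PCs: A@0 B@1
Step 2: thread B executes B2 (y = 2). Shared: x=7 y=2. PCs: A@0 B@2
Step 3: thread A executes A1 (x = x * -1). Shared: x=-7 y=2. PCs: A@1 B@2
Step 4: thread A executes A2 (y = y * 2). Shared: x=-7 y=4. PCs: A@2 B@2
Step 5: thread A executes A3 (y = y + 1). Shared: x=-7 y=5. PCs: A@3 B@2
Step 6: thread B executes B3 (x = y). Shared: x=5 y=5. PCs: A@3 B@3
Step 7: thread B executes B4 (x = x * -1). Shared: x=-5 y=5. PCs: A@3 B@4

Answer: x=-5 y=5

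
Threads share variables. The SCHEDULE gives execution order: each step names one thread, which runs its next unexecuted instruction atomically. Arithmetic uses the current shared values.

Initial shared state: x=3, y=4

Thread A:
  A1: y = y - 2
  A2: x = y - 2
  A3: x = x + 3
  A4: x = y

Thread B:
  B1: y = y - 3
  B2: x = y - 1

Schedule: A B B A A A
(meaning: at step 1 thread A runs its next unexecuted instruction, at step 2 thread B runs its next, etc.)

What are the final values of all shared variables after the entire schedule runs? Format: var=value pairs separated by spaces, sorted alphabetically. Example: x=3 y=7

Step 1: thread A executes A1 (y = y - 2). Shared: x=3 y=2. PCs: A@1 B@0
Step 2: thread B executes B1 (y = y - 3). Shared: x=3 y=-1. PCs: A@1 B@1
Step 3: thread B executes B2 (x = y - 1). Shared: x=-2 y=-1. PCs: A@1 B@2
Step 4: thread A executes A2 (x = y - 2). Shared: x=-3 y=-1. PCs: A@2 B@2
Step 5: thread A executes A3 (x = x + 3). Shared: x=0 y=-1. PCs: A@3 B@2
Step 6: thread A executes A4 (x = y). Shared: x=-1 y=-1. PCs: A@4 B@2

Answer: x=-1 y=-1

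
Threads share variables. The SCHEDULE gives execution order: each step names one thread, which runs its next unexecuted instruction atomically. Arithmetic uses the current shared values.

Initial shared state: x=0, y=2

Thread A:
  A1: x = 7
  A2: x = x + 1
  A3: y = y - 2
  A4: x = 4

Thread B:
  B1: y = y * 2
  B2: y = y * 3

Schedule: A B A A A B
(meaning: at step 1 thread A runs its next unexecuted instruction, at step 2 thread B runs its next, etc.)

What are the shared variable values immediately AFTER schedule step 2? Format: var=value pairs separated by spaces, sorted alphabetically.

Answer: x=7 y=4

Derivation:
Step 1: thread A executes A1 (x = 7). Shared: x=7 y=2. PCs: A@1 B@0
Step 2: thread B executes B1 (y = y * 2). Shared: x=7 y=4. PCs: A@1 B@1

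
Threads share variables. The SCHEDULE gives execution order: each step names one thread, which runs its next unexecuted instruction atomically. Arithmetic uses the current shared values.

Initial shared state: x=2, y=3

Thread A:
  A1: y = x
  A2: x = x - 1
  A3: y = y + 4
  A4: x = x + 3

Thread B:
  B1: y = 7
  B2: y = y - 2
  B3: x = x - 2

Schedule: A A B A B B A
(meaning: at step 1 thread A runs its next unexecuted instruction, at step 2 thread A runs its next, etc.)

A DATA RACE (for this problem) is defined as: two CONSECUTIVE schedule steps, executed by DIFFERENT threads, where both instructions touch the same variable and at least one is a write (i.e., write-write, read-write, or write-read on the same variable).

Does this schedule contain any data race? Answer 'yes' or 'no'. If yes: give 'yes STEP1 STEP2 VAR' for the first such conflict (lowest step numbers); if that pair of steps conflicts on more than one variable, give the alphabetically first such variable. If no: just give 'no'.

Answer: yes 3 4 y

Derivation:
Steps 1,2: same thread (A). No race.
Steps 2,3: A(r=x,w=x) vs B(r=-,w=y). No conflict.
Steps 3,4: B(y = 7) vs A(y = y + 4). RACE on y (W-W).
Steps 4,5: A(y = y + 4) vs B(y = y - 2). RACE on y (W-W).
Steps 5,6: same thread (B). No race.
Steps 6,7: B(x = x - 2) vs A(x = x + 3). RACE on x (W-W).
First conflict at steps 3,4.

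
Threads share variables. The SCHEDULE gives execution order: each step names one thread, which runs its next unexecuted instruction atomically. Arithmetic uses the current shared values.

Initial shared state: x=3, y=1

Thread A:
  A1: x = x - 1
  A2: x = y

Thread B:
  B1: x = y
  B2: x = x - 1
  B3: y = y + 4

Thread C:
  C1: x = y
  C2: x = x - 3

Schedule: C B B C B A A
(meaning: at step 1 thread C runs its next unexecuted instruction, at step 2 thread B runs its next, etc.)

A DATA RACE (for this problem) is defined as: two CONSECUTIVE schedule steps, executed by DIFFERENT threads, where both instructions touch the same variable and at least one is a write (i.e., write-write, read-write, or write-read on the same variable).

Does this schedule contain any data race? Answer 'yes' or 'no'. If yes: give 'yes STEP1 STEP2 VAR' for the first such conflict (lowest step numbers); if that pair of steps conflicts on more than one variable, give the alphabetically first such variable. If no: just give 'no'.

Steps 1,2: C(x = y) vs B(x = y). RACE on x (W-W).
Steps 2,3: same thread (B). No race.
Steps 3,4: B(x = x - 1) vs C(x = x - 3). RACE on x (W-W).
Steps 4,5: C(r=x,w=x) vs B(r=y,w=y). No conflict.
Steps 5,6: B(r=y,w=y) vs A(r=x,w=x). No conflict.
Steps 6,7: same thread (A). No race.
First conflict at steps 1,2.

Answer: yes 1 2 x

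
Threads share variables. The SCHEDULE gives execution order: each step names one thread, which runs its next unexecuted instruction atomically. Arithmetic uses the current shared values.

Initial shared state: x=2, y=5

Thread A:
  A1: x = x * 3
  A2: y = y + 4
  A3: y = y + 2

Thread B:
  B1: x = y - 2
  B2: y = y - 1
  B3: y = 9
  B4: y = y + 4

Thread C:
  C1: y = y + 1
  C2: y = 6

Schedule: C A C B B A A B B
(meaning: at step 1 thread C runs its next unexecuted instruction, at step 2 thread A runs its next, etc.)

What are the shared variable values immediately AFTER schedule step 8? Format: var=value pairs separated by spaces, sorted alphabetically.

Answer: x=4 y=9

Derivation:
Step 1: thread C executes C1 (y = y + 1). Shared: x=2 y=6. PCs: A@0 B@0 C@1
Step 2: thread A executes A1 (x = x * 3). Shared: x=6 y=6. PCs: A@1 B@0 C@1
Step 3: thread C executes C2 (y = 6). Shared: x=6 y=6. PCs: A@1 B@0 C@2
Step 4: thread B executes B1 (x = y - 2). Shared: x=4 y=6. PCs: A@1 B@1 C@2
Step 5: thread B executes B2 (y = y - 1). Shared: x=4 y=5. PCs: A@1 B@2 C@2
Step 6: thread A executes A2 (y = y + 4). Shared: x=4 y=9. PCs: A@2 B@2 C@2
Step 7: thread A executes A3 (y = y + 2). Shared: x=4 y=11. PCs: A@3 B@2 C@2
Step 8: thread B executes B3 (y = 9). Shared: x=4 y=9. PCs: A@3 B@3 C@2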